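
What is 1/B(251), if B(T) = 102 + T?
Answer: 1/353 ≈ 0.0028329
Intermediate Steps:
1/B(251) = 1/(102 + 251) = 1/353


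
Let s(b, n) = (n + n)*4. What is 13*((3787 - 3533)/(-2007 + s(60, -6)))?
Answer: -3302/2055 ≈ -1.6068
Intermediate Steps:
s(b, n) = 8*n (s(b, n) = (2*n)*4 = 8*n)
13*((3787 - 3533)/(-2007 + s(60, -6))) = 13*((3787 - 3533)/(-2007 + 8*(-6))) = 13*(254/(-2007 - 48)) = 13*(254/(-2055)) = 13*(254*(-1/2055)) = 13*(-254/2055) = -3302/2055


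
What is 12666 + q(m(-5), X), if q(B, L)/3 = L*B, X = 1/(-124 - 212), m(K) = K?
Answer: 1418597/112 ≈ 12666.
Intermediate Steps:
X = -1/336 (X = 1/(-336) = -1/336 ≈ -0.0029762)
q(B, L) = 3*B*L (q(B, L) = 3*(L*B) = 3*(B*L) = 3*B*L)
12666 + q(m(-5), X) = 12666 + 3*(-5)*(-1/336) = 12666 + 5/112 = 1418597/112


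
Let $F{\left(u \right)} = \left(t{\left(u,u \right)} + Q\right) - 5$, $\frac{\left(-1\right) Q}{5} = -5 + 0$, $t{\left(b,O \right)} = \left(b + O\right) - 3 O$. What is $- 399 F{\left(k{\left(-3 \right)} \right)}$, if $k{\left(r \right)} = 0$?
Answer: $-7980$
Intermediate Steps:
$t{\left(b,O \right)} = b - 2 O$ ($t{\left(b,O \right)} = \left(O + b\right) - 3 O = b - 2 O$)
$Q = 25$ ($Q = - 5 \left(-5 + 0\right) = \left(-5\right) \left(-5\right) = 25$)
$F{\left(u \right)} = 20 - u$ ($F{\left(u \right)} = \left(\left(u - 2 u\right) + 25\right) - 5 = \left(- u + 25\right) - 5 = \left(25 - u\right) - 5 = 20 - u$)
$- 399 F{\left(k{\left(-3 \right)} \right)} = - 399 \left(20 - 0\right) = - 399 \left(20 + 0\right) = \left(-399\right) 20 = -7980$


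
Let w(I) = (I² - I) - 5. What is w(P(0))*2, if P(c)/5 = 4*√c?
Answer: -10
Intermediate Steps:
P(c) = 20*√c (P(c) = 5*(4*√c) = 20*√c)
w(I) = -5 + I² - I
w(P(0))*2 = (-5 + (20*√0)² - 20*√0)*2 = (-5 + (20*0)² - 20*0)*2 = (-5 + 0² - 1*0)*2 = (-5 + 0 + 0)*2 = -5*2 = -10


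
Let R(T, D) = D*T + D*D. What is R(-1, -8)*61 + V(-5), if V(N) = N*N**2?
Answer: 4267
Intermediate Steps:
R(T, D) = D**2 + D*T (R(T, D) = D*T + D**2 = D**2 + D*T)
V(N) = N**3
R(-1, -8)*61 + V(-5) = -8*(-8 - 1)*61 + (-5)**3 = -8*(-9)*61 - 125 = 72*61 - 125 = 4392 - 125 = 4267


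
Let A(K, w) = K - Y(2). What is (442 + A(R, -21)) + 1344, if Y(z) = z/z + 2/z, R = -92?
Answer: 1692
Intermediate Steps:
Y(z) = 1 + 2/z
A(K, w) = -2 + K (A(K, w) = K - (2 + 2)/2 = K - 4/2 = K - 1*2 = K - 2 = -2 + K)
(442 + A(R, -21)) + 1344 = (442 + (-2 - 92)) + 1344 = (442 - 94) + 1344 = 348 + 1344 = 1692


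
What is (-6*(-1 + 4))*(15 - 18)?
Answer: 54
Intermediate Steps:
(-6*(-1 + 4))*(15 - 18) = -6*3*(-3) = -18*(-3) = 54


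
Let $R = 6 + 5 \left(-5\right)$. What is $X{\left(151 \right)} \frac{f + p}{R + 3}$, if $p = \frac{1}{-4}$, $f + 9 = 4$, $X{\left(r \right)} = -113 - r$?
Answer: $- \frac{693}{8} \approx -86.625$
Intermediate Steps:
$R = -19$ ($R = 6 - 25 = -19$)
$f = -5$ ($f = -9 + 4 = -5$)
$p = - \frac{1}{4} \approx -0.25$
$X{\left(151 \right)} \frac{f + p}{R + 3} = \left(-113 - 151\right) \frac{-5 - \frac{1}{4}}{-19 + 3} = \left(-113 - 151\right) \left(- \frac{21}{4 \left(-16\right)}\right) = - 264 \left(\left(- \frac{21}{4}\right) \left(- \frac{1}{16}\right)\right) = \left(-264\right) \frac{21}{64} = - \frac{693}{8}$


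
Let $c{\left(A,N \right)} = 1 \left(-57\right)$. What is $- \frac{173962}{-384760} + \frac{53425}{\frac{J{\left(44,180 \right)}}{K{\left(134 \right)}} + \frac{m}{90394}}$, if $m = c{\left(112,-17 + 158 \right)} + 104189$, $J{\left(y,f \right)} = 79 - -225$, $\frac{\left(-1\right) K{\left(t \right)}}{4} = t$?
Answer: $\frac{7780921270545679}{85173166920} \approx 91354.0$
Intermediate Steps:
$K{\left(t \right)} = - 4 t$
$c{\left(A,N \right)} = -57$
$J{\left(y,f \right)} = 304$ ($J{\left(y,f \right)} = 79 + 225 = 304$)
$m = 104132$ ($m = -57 + 104189 = 104132$)
$- \frac{173962}{-384760} + \frac{53425}{\frac{J{\left(44,180 \right)}}{K{\left(134 \right)}} + \frac{m}{90394}} = - \frac{173962}{-384760} + \frac{53425}{\frac{304}{\left(-4\right) 134} + \frac{104132}{90394}} = \left(-173962\right) \left(- \frac{1}{384760}\right) + \frac{53425}{\frac{304}{-536} + 104132 \cdot \frac{1}{90394}} = \frac{86981}{192380} + \frac{53425}{304 \left(- \frac{1}{536}\right) + \frac{52066}{45197}} = \frac{86981}{192380} + \frac{53425}{- \frac{38}{67} + \frac{52066}{45197}} = \frac{86981}{192380} + \frac{53425}{\frac{1770936}{3028199}} = \frac{86981}{192380} + 53425 \cdot \frac{3028199}{1770936} = \frac{86981}{192380} + \frac{161781531575}{1770936} = \frac{7780921270545679}{85173166920}$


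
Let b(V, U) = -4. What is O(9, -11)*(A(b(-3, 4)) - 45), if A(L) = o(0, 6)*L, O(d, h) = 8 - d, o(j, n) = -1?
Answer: 41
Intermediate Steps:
A(L) = -L
O(9, -11)*(A(b(-3, 4)) - 45) = (8 - 1*9)*(-1*(-4) - 45) = (8 - 9)*(4 - 45) = -1*(-41) = 41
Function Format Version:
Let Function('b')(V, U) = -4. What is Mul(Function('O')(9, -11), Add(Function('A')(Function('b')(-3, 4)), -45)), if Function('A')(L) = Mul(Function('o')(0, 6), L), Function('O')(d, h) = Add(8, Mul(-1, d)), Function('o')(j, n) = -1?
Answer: 41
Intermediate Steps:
Function('A')(L) = Mul(-1, L)
Mul(Function('O')(9, -11), Add(Function('A')(Function('b')(-3, 4)), -45)) = Mul(Add(8, Mul(-1, 9)), Add(Mul(-1, -4), -45)) = Mul(Add(8, -9), Add(4, -45)) = Mul(-1, -41) = 41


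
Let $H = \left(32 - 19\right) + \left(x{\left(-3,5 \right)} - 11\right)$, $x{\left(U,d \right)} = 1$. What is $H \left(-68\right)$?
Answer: $-204$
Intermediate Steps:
$H = 3$ ($H = \left(32 - 19\right) + \left(1 - 11\right) = 13 + \left(1 - 11\right) = 13 - 10 = 3$)
$H \left(-68\right) = 3 \left(-68\right) = -204$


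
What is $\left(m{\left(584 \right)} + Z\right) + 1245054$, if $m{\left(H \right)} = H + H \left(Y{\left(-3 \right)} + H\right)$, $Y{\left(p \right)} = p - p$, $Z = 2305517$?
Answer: $3892211$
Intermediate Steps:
$Y{\left(p \right)} = 0$
$m{\left(H \right)} = H + H^{2}$ ($m{\left(H \right)} = H + H \left(0 + H\right) = H + H H = H + H^{2}$)
$\left(m{\left(584 \right)} + Z\right) + 1245054 = \left(584 \left(1 + 584\right) + 2305517\right) + 1245054 = \left(584 \cdot 585 + 2305517\right) + 1245054 = \left(341640 + 2305517\right) + 1245054 = 2647157 + 1245054 = 3892211$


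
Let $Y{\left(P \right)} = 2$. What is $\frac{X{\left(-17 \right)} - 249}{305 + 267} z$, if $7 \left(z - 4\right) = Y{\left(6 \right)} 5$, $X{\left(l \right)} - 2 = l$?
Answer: $- \frac{228}{91} \approx -2.5055$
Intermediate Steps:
$X{\left(l \right)} = 2 + l$
$z = \frac{38}{7}$ ($z = 4 + \frac{2 \cdot 5}{7} = 4 + \frac{1}{7} \cdot 10 = 4 + \frac{10}{7} = \frac{38}{7} \approx 5.4286$)
$\frac{X{\left(-17 \right)} - 249}{305 + 267} z = \frac{\left(2 - 17\right) - 249}{305 + 267} \cdot \frac{38}{7} = \frac{-15 - 249}{572} \cdot \frac{38}{7} = \left(-264\right) \frac{1}{572} \cdot \frac{38}{7} = \left(- \frac{6}{13}\right) \frac{38}{7} = - \frac{228}{91}$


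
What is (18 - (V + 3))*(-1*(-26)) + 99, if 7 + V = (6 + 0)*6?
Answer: -265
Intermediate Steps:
V = 29 (V = -7 + (6 + 0)*6 = -7 + 6*6 = -7 + 36 = 29)
(18 - (V + 3))*(-1*(-26)) + 99 = (18 - (29 + 3))*(-1*(-26)) + 99 = (18 - 1*32)*26 + 99 = (18 - 32)*26 + 99 = -14*26 + 99 = -364 + 99 = -265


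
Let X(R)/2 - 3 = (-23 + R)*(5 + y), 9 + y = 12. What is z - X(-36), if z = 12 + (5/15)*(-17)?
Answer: 2833/3 ≈ 944.33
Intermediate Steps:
z = 19/3 (z = 12 + (5*(1/15))*(-17) = 12 + (⅓)*(-17) = 12 - 17/3 = 19/3 ≈ 6.3333)
y = 3 (y = -9 + 12 = 3)
X(R) = -362 + 16*R (X(R) = 6 + 2*((-23 + R)*(5 + 3)) = 6 + 2*((-23 + R)*8) = 6 + 2*(-184 + 8*R) = 6 + (-368 + 16*R) = -362 + 16*R)
z - X(-36) = 19/3 - (-362 + 16*(-36)) = 19/3 - (-362 - 576) = 19/3 - 1*(-938) = 19/3 + 938 = 2833/3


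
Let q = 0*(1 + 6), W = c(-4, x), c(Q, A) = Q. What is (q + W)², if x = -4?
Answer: 16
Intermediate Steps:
W = -4
q = 0 (q = 0*7 = 0)
(q + W)² = (0 - 4)² = (-4)² = 16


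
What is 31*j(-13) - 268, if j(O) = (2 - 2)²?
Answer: -268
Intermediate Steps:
j(O) = 0 (j(O) = 0² = 0)
31*j(-13) - 268 = 31*0 - 268 = 0 - 268 = -268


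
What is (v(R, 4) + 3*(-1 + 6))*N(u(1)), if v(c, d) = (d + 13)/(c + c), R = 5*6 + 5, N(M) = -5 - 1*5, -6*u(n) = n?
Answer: -1067/7 ≈ -152.43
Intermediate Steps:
u(n) = -n/6
N(M) = -10 (N(M) = -5 - 5 = -10)
R = 35 (R = 30 + 5 = 35)
v(c, d) = (13 + d)/(2*c) (v(c, d) = (13 + d)/((2*c)) = (13 + d)*(1/(2*c)) = (13 + d)/(2*c))
(v(R, 4) + 3*(-1 + 6))*N(u(1)) = ((1/2)*(13 + 4)/35 + 3*(-1 + 6))*(-10) = ((1/2)*(1/35)*17 + 3*5)*(-10) = (17/70 + 15)*(-10) = (1067/70)*(-10) = -1067/7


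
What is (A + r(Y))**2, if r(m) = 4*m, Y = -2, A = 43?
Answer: 1225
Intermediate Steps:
(A + r(Y))**2 = (43 + 4*(-2))**2 = (43 - 8)**2 = 35**2 = 1225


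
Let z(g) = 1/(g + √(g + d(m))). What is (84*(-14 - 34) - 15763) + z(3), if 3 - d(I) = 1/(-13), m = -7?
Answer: -752171/38 - √1027/38 ≈ -19795.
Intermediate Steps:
d(I) = 40/13 (d(I) = 3 - 1/(-13) = 3 - 1*(-1/13) = 3 + 1/13 = 40/13)
z(g) = 1/(g + √(40/13 + g)) (z(g) = 1/(g + √(g + 40/13)) = 1/(g + √(40/13 + g)))
(84*(-14 - 34) - 15763) + z(3) = (84*(-14 - 34) - 15763) + 13/(13*3 + √13*√(40 + 13*3)) = (84*(-48) - 15763) + 13/(39 + √13*√(40 + 39)) = (-4032 - 15763) + 13/(39 + √13*√79) = -19795 + 13/(39 + √1027)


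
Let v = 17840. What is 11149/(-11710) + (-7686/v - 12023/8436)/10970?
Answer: -230123593206107/241660103283600 ≈ -0.95226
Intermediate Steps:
11149/(-11710) + (-7686/v - 12023/8436)/10970 = 11149/(-11710) + (-7686/17840 - 12023/8436)/10970 = 11149*(-1/11710) + (-7686*1/17840 - 12023*1/8436)*(1/10970) = -11149/11710 + (-3843/8920 - 12023/8436)*(1/10970) = -11149/11710 - 34916177/18812280*1/10970 = -11149/11710 - 34916177/206370711600 = -230123593206107/241660103283600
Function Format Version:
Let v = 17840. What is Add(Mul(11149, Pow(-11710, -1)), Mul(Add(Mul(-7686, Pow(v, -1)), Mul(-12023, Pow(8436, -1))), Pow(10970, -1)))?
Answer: Rational(-230123593206107, 241660103283600) ≈ -0.95226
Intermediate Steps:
Add(Mul(11149, Pow(-11710, -1)), Mul(Add(Mul(-7686, Pow(v, -1)), Mul(-12023, Pow(8436, -1))), Pow(10970, -1))) = Add(Mul(11149, Pow(-11710, -1)), Mul(Add(Mul(-7686, Pow(17840, -1)), Mul(-12023, Pow(8436, -1))), Pow(10970, -1))) = Add(Mul(11149, Rational(-1, 11710)), Mul(Add(Mul(-7686, Rational(1, 17840)), Mul(-12023, Rational(1, 8436))), Rational(1, 10970))) = Add(Rational(-11149, 11710), Mul(Add(Rational(-3843, 8920), Rational(-12023, 8436)), Rational(1, 10970))) = Add(Rational(-11149, 11710), Mul(Rational(-34916177, 18812280), Rational(1, 10970))) = Add(Rational(-11149, 11710), Rational(-34916177, 206370711600)) = Rational(-230123593206107, 241660103283600)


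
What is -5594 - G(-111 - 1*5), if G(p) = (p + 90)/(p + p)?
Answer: -648917/116 ≈ -5594.1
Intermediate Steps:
G(p) = (90 + p)/(2*p) (G(p) = (90 + p)/((2*p)) = (90 + p)*(1/(2*p)) = (90 + p)/(2*p))
-5594 - G(-111 - 1*5) = -5594 - (90 + (-111 - 1*5))/(2*(-111 - 1*5)) = -5594 - (90 + (-111 - 5))/(2*(-111 - 5)) = -5594 - (90 - 116)/(2*(-116)) = -5594 - (-1)*(-26)/(2*116) = -5594 - 1*13/116 = -5594 - 13/116 = -648917/116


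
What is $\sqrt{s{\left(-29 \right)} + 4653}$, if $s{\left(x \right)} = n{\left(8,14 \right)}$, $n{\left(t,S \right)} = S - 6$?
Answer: $\sqrt{4661} \approx 68.271$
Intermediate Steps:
$n{\left(t,S \right)} = -6 + S$ ($n{\left(t,S \right)} = S - 6 = -6 + S$)
$s{\left(x \right)} = 8$ ($s{\left(x \right)} = -6 + 14 = 8$)
$\sqrt{s{\left(-29 \right)} + 4653} = \sqrt{8 + 4653} = \sqrt{4661}$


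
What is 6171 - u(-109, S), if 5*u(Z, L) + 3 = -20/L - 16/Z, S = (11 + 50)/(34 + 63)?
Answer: 205385326/33245 ≈ 6177.9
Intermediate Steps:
S = 61/97 ≈ 0.62887
u(Z, L) = -⅗ - 4/L - 16/(5*Z) (u(Z, L) = -⅗ + (-20/L - 16/Z)/5 = -⅗ + (-4/L - 16/(5*Z)) = -⅗ - 4/L - 16/(5*Z))
6171 - u(-109, S) = 6171 - (-⅗ - 4/61/97 - 16/5/(-109)) = 6171 - (-⅗ - 4*97/61 - 16/5*(-1/109)) = 6171 - (-⅗ - 388/61 + 16/545) = 6171 - 1*(-230431/33245) = 6171 + 230431/33245 = 205385326/33245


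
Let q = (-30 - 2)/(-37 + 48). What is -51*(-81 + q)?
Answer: 47073/11 ≈ 4279.4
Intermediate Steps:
q = -32/11 ≈ -2.9091
-51*(-81 + q) = -51*(-81 - 32/11) = -51*(-923/11) = 47073/11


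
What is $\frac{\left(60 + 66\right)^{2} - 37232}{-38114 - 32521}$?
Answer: $\frac{21356}{70635} \approx 0.30234$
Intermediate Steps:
$\frac{\left(60 + 66\right)^{2} - 37232}{-38114 - 32521} = \frac{126^{2} - 37232}{-70635} = \left(15876 - 37232\right) \left(- \frac{1}{70635}\right) = \left(-21356\right) \left(- \frac{1}{70635}\right) = \frac{21356}{70635}$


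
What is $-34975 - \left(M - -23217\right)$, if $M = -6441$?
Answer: $-51751$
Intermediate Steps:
$-34975 - \left(M - -23217\right) = -34975 - \left(-6441 - -23217\right) = -34975 - \left(-6441 + 23217\right) = -34975 - 16776 = -51751$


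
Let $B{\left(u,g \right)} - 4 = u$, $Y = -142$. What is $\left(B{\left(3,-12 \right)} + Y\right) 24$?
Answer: $-3240$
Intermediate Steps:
$B{\left(u,g \right)} = 4 + u$
$\left(B{\left(3,-12 \right)} + Y\right) 24 = \left(\left(4 + 3\right) - 142\right) 24 = \left(7 - 142\right) 24 = \left(-135\right) 24 = -3240$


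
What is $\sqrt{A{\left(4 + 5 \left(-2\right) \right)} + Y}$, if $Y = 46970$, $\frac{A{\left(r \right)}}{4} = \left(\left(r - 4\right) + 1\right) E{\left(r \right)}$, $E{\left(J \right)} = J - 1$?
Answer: $\sqrt{47222} \approx 217.31$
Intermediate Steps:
$E{\left(J \right)} = -1 + J$ ($E{\left(J \right)} = J - 1 = -1 + J$)
$A{\left(r \right)} = 4 \left(-1 + r\right) \left(-3 + r\right)$ ($A{\left(r \right)} = 4 \left(\left(r - 4\right) + 1\right) \left(-1 + r\right) = 4 \left(\left(-4 + r\right) + 1\right) \left(-1 + r\right) = 4 \left(-3 + r\right) \left(-1 + r\right) = 4 \left(-1 + r\right) \left(-3 + r\right)$)
$\sqrt{A{\left(4 + 5 \left(-2\right) \right)} + Y} = \sqrt{4 \left(-1 + \left(4 + 5 \left(-2\right)\right)\right) \left(-3 + \left(4 + 5 \left(-2\right)\right)\right) + 46970} = \sqrt{4 \left(-1 + \left(4 - 10\right)\right) \left(-3 + \left(4 - 10\right)\right) + 46970} = \sqrt{4 \left(-1 - 6\right) \left(-3 - 6\right) + 46970} = \sqrt{4 \left(-7\right) \left(-9\right) + 46970} = \sqrt{252 + 46970} = \sqrt{47222}$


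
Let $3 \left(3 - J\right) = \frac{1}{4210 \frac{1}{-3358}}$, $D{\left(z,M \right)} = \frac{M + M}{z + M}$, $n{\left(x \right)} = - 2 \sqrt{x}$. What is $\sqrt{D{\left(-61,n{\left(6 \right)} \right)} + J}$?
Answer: $\frac{2 \sqrt{1986168540 + 104999505 \sqrt{6}}}{6315 \sqrt{61 + 2 \sqrt{6}}} \approx 1.8479$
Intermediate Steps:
$D{\left(z,M \right)} = \frac{2 M}{M + z}$
$J = \frac{20624}{6315}$ ($J = 3 - \frac{1}{3 \frac{4210}{-3358}} = 3 - \frac{1}{3 \cdot 4210 \left(- \frac{1}{3358}\right)} = 3 - \frac{1}{3 \left(- \frac{2105}{1679}\right)} = 3 - - \frac{1679}{6315} = 3 + \frac{1679}{6315} = \frac{20624}{6315} \approx 3.2659$)
$\sqrt{D{\left(-61,n{\left(6 \right)} \right)} + J} = \sqrt{\frac{2 \left(- 2 \sqrt{6}\right)}{- 2 \sqrt{6} - 61} + \frac{20624}{6315}} = \sqrt{\frac{2 \left(- 2 \sqrt{6}\right)}{-61 - 2 \sqrt{6}} + \frac{20624}{6315}} = \sqrt{- \frac{4 \sqrt{6}}{-61 - 2 \sqrt{6}} + \frac{20624}{6315}} = \sqrt{\frac{20624}{6315} - \frac{4 \sqrt{6}}{-61 - 2 \sqrt{6}}}$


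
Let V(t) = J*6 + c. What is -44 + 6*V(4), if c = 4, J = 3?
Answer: 88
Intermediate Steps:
V(t) = 22 (V(t) = 3*6 + 4 = 18 + 4 = 22)
-44 + 6*V(4) = -44 + 6*22 = -44 + 132 = 88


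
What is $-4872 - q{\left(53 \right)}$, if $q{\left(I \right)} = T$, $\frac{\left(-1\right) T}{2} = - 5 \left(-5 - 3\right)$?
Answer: $-4792$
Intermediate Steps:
$T = -80$ ($T = - 2 \left(- 5 \left(-5 - 3\right)\right) = - 2 \left(\left(-5\right) \left(-8\right)\right) = \left(-2\right) 40 = -80$)
$q{\left(I \right)} = -80$
$-4872 - q{\left(53 \right)} = -4872 - -80 = -4872 + 80 = -4792$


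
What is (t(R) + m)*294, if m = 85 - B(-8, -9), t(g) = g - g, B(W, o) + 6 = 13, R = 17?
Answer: 22932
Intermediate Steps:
B(W, o) = 7 (B(W, o) = -6 + 13 = 7)
t(g) = 0
m = 78 (m = 85 - 1*7 = 85 - 7 = 78)
(t(R) + m)*294 = (0 + 78)*294 = 78*294 = 22932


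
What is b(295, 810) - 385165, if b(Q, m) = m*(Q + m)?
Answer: 509885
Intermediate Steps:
b(295, 810) - 385165 = 810*(295 + 810) - 385165 = 810*1105 - 385165 = 895050 - 385165 = 509885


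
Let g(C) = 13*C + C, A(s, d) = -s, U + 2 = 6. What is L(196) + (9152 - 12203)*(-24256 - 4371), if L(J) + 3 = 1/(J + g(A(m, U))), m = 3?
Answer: 13450509997/154 ≈ 8.7341e+7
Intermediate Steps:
U = 4 (U = -2 + 6 = 4)
g(C) = 14*C
L(J) = -3 + 1/(-42 + J) (L(J) = -3 + 1/(J + 14*(-1*3)) = -3 + 1/(J + 14*(-3)) = -3 + 1/(J - 42) = -3 + 1/(-42 + J))
L(196) + (9152 - 12203)*(-24256 - 4371) = (127 - 3*196)/(-42 + 196) + (9152 - 12203)*(-24256 - 4371) = (127 - 588)/154 - 3051*(-28627) = (1/154)*(-461) + 87340977 = -461/154 + 87340977 = 13450509997/154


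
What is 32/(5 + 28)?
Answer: 32/33 ≈ 0.96970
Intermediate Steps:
32/(5 + 28) = 32/33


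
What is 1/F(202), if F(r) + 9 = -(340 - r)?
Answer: -1/147 ≈ -0.0068027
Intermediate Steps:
F(r) = -349 + r (F(r) = -9 - (340 - r) = -9 + (-340 + r) = -349 + r)
1/F(202) = 1/(-349 + 202) = 1/(-147) = -1/147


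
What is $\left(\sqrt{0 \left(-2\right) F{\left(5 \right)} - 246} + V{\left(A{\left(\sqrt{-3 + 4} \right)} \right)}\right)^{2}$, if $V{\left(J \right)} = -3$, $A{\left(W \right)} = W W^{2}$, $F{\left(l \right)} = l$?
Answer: $\left(3 - i \sqrt{246}\right)^{2} \approx -237.0 - 94.106 i$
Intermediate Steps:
$A{\left(W \right)} = W^{3}$
$\left(\sqrt{0 \left(-2\right) F{\left(5 \right)} - 246} + V{\left(A{\left(\sqrt{-3 + 4} \right)} \right)}\right)^{2} = \left(\sqrt{0 \left(-2\right) 5 - 246} - 3\right)^{2} = \left(\sqrt{0 \cdot 5 - 246} - 3\right)^{2} = \left(\sqrt{0 - 246} - 3\right)^{2} = \left(\sqrt{-246} - 3\right)^{2} = \left(i \sqrt{246} - 3\right)^{2} = \left(-3 + i \sqrt{246}\right)^{2}$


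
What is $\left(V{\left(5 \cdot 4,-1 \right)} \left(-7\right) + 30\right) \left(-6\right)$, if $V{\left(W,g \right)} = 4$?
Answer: $-12$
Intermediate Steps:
$\left(V{\left(5 \cdot 4,-1 \right)} \left(-7\right) + 30\right) \left(-6\right) = \left(4 \left(-7\right) + 30\right) \left(-6\right) = \left(-28 + 30\right) \left(-6\right) = 2 \left(-6\right) = -12$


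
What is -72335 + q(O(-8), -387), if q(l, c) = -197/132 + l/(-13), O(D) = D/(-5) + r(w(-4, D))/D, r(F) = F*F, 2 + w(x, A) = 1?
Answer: -1241296157/17160 ≈ -72337.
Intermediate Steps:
w(x, A) = -1 (w(x, A) = -2 + 1 = -1)
r(F) = F²
O(D) = 1/D - D/5 (O(D) = D/(-5) + (-1)²/D = D*(-⅕) + 1/D = -D/5 + 1/D = 1/D - D/5)
q(l, c) = -197/132 - l/13 (q(l, c) = -197*1/132 + l*(-1/13) = -197/132 - l/13)
-72335 + q(O(-8), -387) = -72335 + (-197/132 - (1/(-8) - ⅕*(-8))/13) = -72335 + (-197/132 - (-⅛ + 8/5)/13) = -72335 + (-197/132 - 1/13*59/40) = -72335 + (-197/132 - 59/520) = -72335 - 27557/17160 = -1241296157/17160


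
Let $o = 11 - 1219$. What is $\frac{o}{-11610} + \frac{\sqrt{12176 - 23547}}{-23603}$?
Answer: $\frac{604}{5805} - \frac{i \sqrt{11371}}{23603} \approx 0.10405 - 0.0045179 i$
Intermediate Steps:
$o = -1208$ ($o = 11 - 1219 = -1208$)
$\frac{o}{-11610} + \frac{\sqrt{12176 - 23547}}{-23603} = - \frac{1208}{-11610} + \frac{\sqrt{12176 - 23547}}{-23603} = \left(-1208\right) \left(- \frac{1}{11610}\right) + \sqrt{-11371} \left(- \frac{1}{23603}\right) = \frac{604}{5805} + i \sqrt{11371} \left(- \frac{1}{23603}\right) = \frac{604}{5805} - \frac{i \sqrt{11371}}{23603}$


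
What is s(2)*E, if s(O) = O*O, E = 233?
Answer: 932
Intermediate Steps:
s(O) = O²
s(2)*E = 2²*233 = 4*233 = 932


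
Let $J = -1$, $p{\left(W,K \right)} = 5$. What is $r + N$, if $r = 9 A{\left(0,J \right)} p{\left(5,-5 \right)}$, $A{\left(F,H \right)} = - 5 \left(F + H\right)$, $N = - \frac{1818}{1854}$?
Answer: $\frac{23074}{103} \approx 224.02$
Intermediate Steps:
$N = - \frac{101}{103}$ ($N = \left(-1818\right) \frac{1}{1854} = - \frac{101}{103} \approx -0.98058$)
$A{\left(F,H \right)} = - 5 F - 5 H$
$r = 225$ ($r = 9 \left(\left(-5\right) 0 - -5\right) 5 = 9 \left(0 + 5\right) 5 = 9 \cdot 5 \cdot 5 = 45 \cdot 5 = 225$)
$r + N = 225 - \frac{101}{103} = \frac{23074}{103}$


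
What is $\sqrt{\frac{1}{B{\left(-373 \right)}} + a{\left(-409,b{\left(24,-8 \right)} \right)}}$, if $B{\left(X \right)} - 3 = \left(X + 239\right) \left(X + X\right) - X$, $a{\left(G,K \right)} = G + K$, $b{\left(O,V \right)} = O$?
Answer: $\frac{i \sqrt{969056101415}}{50170} \approx 19.621 i$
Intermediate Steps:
$B{\left(X \right)} = 3 - X + 2 X \left(239 + X\right)$ ($B{\left(X \right)} = 3 - \left(X - \left(X + 239\right) \left(X + X\right)\right) = 3 - \left(X - \left(239 + X\right) 2 X\right) = 3 + \left(2 X \left(239 + X\right) - X\right) = 3 + \left(- X + 2 X \left(239 + X\right)\right) = 3 - X + 2 X \left(239 + X\right)$)
$\sqrt{\frac{1}{B{\left(-373 \right)}} + a{\left(-409,b{\left(24,-8 \right)} \right)}} = \sqrt{\frac{1}{3 + 2 \left(-373\right)^{2} + 477 \left(-373\right)} + \left(-409 + 24\right)} = \sqrt{\frac{1}{3 + 2 \cdot 139129 - 177921} - 385} = \sqrt{\frac{1}{3 + 278258 - 177921} - 385} = \sqrt{\frac{1}{100340} - 385} = \sqrt{- \frac{38630899}{100340}} = \frac{i \sqrt{969056101415}}{50170}$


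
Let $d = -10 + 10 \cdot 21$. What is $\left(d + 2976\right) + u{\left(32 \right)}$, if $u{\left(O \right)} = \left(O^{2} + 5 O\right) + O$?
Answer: $4392$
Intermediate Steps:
$u{\left(O \right)} = O^{2} + 6 O$
$d = 200$ ($d = -10 + 210 = 200$)
$\left(d + 2976\right) + u{\left(32 \right)} = \left(200 + 2976\right) + 32 \left(6 + 32\right) = 3176 + 32 \cdot 38 = 3176 + 1216 = 4392$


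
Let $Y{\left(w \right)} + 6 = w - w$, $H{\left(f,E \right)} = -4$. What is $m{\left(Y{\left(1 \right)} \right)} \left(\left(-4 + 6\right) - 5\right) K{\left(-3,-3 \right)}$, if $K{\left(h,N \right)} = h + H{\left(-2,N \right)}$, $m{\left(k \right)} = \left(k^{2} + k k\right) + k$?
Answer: $1386$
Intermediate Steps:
$Y{\left(w \right)} = -6$ ($Y{\left(w \right)} = -6 + \left(w - w\right) = -6 + 0 = -6$)
$m{\left(k \right)} = k + 2 k^{2}$ ($m{\left(k \right)} = \left(k^{2} + k^{2}\right) + k = 2 k^{2} + k = k + 2 k^{2}$)
$K{\left(h,N \right)} = -4 + h$ ($K{\left(h,N \right)} = h - 4 = -4 + h$)
$m{\left(Y{\left(1 \right)} \right)} \left(\left(-4 + 6\right) - 5\right) K{\left(-3,-3 \right)} = - 6 \left(1 + 2 \left(-6\right)\right) \left(\left(-4 + 6\right) - 5\right) \left(-4 - 3\right) = - 6 \left(1 - 12\right) \left(2 - 5\right) \left(-7\right) = \left(-6\right) \left(-11\right) \left(-3\right) \left(-7\right) = 66 \left(-3\right) \left(-7\right) = \left(-198\right) \left(-7\right) = 1386$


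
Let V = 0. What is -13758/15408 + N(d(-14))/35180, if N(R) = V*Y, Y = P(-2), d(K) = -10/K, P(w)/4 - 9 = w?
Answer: -2293/2568 ≈ -0.89291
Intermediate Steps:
P(w) = 36 + 4*w
Y = 28 (Y = 36 + 4*(-2) = 36 - 8 = 28)
N(R) = 0 (N(R) = 0*28 = 0)
-13758/15408 + N(d(-14))/35180 = -13758/15408 + 0/35180 = -13758*1/15408 + 0*(1/35180) = -2293/2568 + 0 = -2293/2568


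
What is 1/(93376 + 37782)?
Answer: 1/131158 ≈ 7.6244e-6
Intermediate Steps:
1/(93376 + 37782) = 1/131158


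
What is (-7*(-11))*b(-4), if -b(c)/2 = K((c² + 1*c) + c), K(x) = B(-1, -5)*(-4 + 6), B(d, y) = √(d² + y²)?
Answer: -308*√26 ≈ -1570.5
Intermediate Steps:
K(x) = 2*√26 (K(x) = √((-1)² + (-5)²)*(-4 + 6) = √(1 + 25)*2 = √26*2 = 2*√26)
b(c) = -4*√26
(-7*(-11))*b(-4) = (-7*(-11))*(-4*√26) = 77*(-4*√26) = -308*√26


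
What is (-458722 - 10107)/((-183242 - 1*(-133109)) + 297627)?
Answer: -468829/247494 ≈ -1.8943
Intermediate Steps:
(-458722 - 10107)/((-183242 - 1*(-133109)) + 297627) = -468829/((-183242 + 133109) + 297627) = -468829/(-50133 + 297627) = -468829/247494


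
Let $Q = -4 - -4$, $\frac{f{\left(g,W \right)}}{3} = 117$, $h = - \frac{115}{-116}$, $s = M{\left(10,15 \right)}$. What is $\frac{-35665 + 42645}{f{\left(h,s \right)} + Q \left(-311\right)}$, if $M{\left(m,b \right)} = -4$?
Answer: $\frac{6980}{351} \approx 19.886$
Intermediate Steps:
$s = -4$
$h = \frac{115}{116}$ ($h = \left(-115\right) \left(- \frac{1}{116}\right) = \frac{115}{116} \approx 0.99138$)
$f{\left(g,W \right)} = 351$ ($f{\left(g,W \right)} = 3 \cdot 117 = 351$)
$Q = 0$ ($Q = -4 + 4 = 0$)
$\frac{-35665 + 42645}{f{\left(h,s \right)} + Q \left(-311\right)} = \frac{-35665 + 42645}{351 + 0 \left(-311\right)} = \frac{6980}{351 + 0} = \frac{6980}{351}$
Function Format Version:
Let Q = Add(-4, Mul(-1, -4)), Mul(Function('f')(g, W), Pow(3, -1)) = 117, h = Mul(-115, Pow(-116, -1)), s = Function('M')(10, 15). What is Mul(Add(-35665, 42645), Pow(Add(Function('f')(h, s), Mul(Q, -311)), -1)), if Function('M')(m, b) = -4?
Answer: Rational(6980, 351) ≈ 19.886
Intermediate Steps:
s = -4
h = Rational(115, 116) (h = Mul(-115, Rational(-1, 116)) = Rational(115, 116) ≈ 0.99138)
Function('f')(g, W) = 351 (Function('f')(g, W) = Mul(3, 117) = 351)
Q = 0 (Q = Add(-4, 4) = 0)
Mul(Add(-35665, 42645), Pow(Add(Function('f')(h, s), Mul(Q, -311)), -1)) = Mul(Add(-35665, 42645), Pow(Add(351, Mul(0, -311)), -1)) = Mul(6980, Pow(Add(351, 0), -1)) = Mul(6980, Pow(351, -1)) = Mul(6980, Rational(1, 351)) = Rational(6980, 351)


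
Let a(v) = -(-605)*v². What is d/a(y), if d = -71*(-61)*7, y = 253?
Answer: 30317/38725445 ≈ 0.00078287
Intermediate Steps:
d = 30317 (d = 4331*7 = 30317)
a(v) = 605*v²
d/a(y) = 30317/((605*253²)) = 30317/((605*64009)) = 30317/38725445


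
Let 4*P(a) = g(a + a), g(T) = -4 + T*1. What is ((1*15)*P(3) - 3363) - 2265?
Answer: -11241/2 ≈ -5620.5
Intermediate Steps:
g(T) = -4 + T
P(a) = -1 + a/2 (P(a) = (-4 + (a + a))/4 = (-4 + 2*a)/4 = -1 + a/2)
((1*15)*P(3) - 3363) - 2265 = ((1*15)*(-1 + (½)*3) - 3363) - 2265 = (15*(-1 + 3/2) - 3363) - 2265 = (15*(½) - 3363) - 2265 = (15/2 - 3363) - 2265 = -6711/2 - 2265 = -11241/2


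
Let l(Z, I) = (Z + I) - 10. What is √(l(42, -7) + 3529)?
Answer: √3554 ≈ 59.615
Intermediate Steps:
l(Z, I) = -10 + I + Z (l(Z, I) = (I + Z) - 10 = -10 + I + Z)
√(l(42, -7) + 3529) = √((-10 - 7 + 42) + 3529) = √(25 + 3529) = √3554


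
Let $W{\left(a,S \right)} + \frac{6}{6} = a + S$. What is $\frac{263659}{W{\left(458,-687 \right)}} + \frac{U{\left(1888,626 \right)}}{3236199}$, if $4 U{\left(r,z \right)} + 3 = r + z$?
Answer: $- \frac{568835231839}{496217180} \approx -1146.3$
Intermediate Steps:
$U{\left(r,z \right)} = - \frac{3}{4} + \frac{r}{4} + \frac{z}{4}$ ($U{\left(r,z \right)} = - \frac{3}{4} + \frac{r + z}{4} = - \frac{3}{4} + \left(\frac{r}{4} + \frac{z}{4}\right) = - \frac{3}{4} + \frac{r}{4} + \frac{z}{4}$)
$W{\left(a,S \right)} = -1 + S + a$ ($W{\left(a,S \right)} = -1 + \left(a + S\right) = -1 + \left(S + a\right) = -1 + S + a$)
$\frac{263659}{W{\left(458,-687 \right)}} + \frac{U{\left(1888,626 \right)}}{3236199} = \frac{263659}{-1 - 687 + 458} + \frac{- \frac{3}{4} + \frac{1}{4} \cdot 1888 + \frac{1}{4} \cdot 626}{3236199} = \frac{263659}{-230} + \left(- \frac{3}{4} + 472 + \frac{313}{2}\right) \frac{1}{3236199} = 263659 \left(- \frac{1}{230}\right) + \frac{2511}{4} \cdot \frac{1}{3236199} = - \frac{263659}{230} + \frac{837}{4314932} = - \frac{568835231839}{496217180}$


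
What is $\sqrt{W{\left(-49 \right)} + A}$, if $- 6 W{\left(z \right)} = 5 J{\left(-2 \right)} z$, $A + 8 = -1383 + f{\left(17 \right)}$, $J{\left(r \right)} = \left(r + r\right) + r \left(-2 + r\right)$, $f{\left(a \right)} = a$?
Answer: $\frac{4 i \sqrt{681}}{3} \approx 34.795 i$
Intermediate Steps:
$J{\left(r \right)} = 2 r + r \left(-2 + r\right)$
$A = -1374$ ($A = -8 + \left(-1383 + 17\right) = -8 - 1366 = -1374$)
$W{\left(z \right)} = - \frac{10 z}{3}$ ($W{\left(z \right)} = - \frac{5 \left(-2\right)^{2} z}{6} = - \frac{5 \cdot 4 z}{6} = - \frac{20 z}{6} = - \frac{10 z}{3}$)
$\sqrt{W{\left(-49 \right)} + A} = \sqrt{\left(- \frac{10}{3}\right) \left(-49\right) - 1374} = \sqrt{\frac{490}{3} - 1374} = \sqrt{- \frac{3632}{3}} = \frac{4 i \sqrt{681}}{3}$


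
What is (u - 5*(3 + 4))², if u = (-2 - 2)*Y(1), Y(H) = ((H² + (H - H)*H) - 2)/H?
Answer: 961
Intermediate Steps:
Y(H) = (-2 + H²)/H (Y(H) = ((H² + 0*H) - 2)/H = ((H² + 0) - 2)/H = (H² - 2)/H = (-2 + H²)/H)
u = 4 (u = (-2 - 2)*(1 - 2/1) = -4*(1 - 2*1) = -4*(1 - 2) = -4*(-1) = 4)
(u - 5*(3 + 4))² = (4 - 5*(3 + 4))² = (4 - 5*7)² = (4 - 35)² = (-31)² = 961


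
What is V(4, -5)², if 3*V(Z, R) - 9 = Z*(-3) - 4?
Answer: 49/9 ≈ 5.4444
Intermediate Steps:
V(Z, R) = 5/3 - Z (V(Z, R) = 3 + (Z*(-3) - 4)/3 = 3 + (-3*Z - 4)/3 = 3 + (-4 - 3*Z)/3 = 3 + (-4/3 - Z) = 5/3 - Z)
V(4, -5)² = (5/3 - 1*4)² = (5/3 - 4)² = (-7/3)² = 49/9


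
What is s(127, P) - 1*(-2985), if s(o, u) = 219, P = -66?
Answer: 3204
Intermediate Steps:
s(127, P) - 1*(-2985) = 219 - 1*(-2985) = 219 + 2985 = 3204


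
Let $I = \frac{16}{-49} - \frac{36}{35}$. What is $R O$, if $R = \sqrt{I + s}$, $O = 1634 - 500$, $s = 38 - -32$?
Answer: $\frac{162 \sqrt{84090}}{5} \approx 9395.4$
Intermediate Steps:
$s = 70$ ($s = 38 + 32 = 70$)
$I = - \frac{332}{245}$ ($I = 16 \left(- \frac{1}{49}\right) - \frac{36}{35} = - \frac{16}{49} - \frac{36}{35} = - \frac{332}{245} \approx -1.3551$)
$O = 1134$ ($O = 1634 - 500 = 1134$)
$R = \frac{\sqrt{84090}}{35}$ ($R = \sqrt{- \frac{332}{245} + 70} = \sqrt{\frac{16818}{245}} = \frac{\sqrt{84090}}{35} \approx 8.2852$)
$R O = \frac{\sqrt{84090}}{35} \cdot 1134 = \frac{162 \sqrt{84090}}{5}$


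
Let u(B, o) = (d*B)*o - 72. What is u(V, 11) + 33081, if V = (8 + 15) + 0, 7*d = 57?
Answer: 245484/7 ≈ 35069.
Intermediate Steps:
d = 57/7 (d = (⅐)*57 = 57/7 ≈ 8.1429)
V = 23 (V = 23 + 0 = 23)
u(B, o) = -72 + 57*B*o/7 (u(B, o) = (57*B/7)*o - 72 = 57*B*o/7 - 72 = -72 + 57*B*o/7)
u(V, 11) + 33081 = (-72 + (57/7)*23*11) + 33081 = (-72 + 14421/7) + 33081 = 13917/7 + 33081 = 245484/7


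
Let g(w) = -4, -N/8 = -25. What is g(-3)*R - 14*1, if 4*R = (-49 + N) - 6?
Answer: -159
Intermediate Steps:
N = 200 (N = -8*(-25) = 200)
R = 145/4 (R = ((-49 + 200) - 6)/4 = (151 - 6)/4 = (¼)*145 = 145/4 ≈ 36.250)
g(-3)*R - 14*1 = -4*145/4 - 14*1 = -145 - 14 = -159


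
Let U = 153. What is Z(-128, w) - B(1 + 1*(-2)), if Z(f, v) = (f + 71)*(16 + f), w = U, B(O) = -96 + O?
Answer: 6481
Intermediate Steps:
w = 153
Z(f, v) = (16 + f)*(71 + f) (Z(f, v) = (71 + f)*(16 + f) = (16 + f)*(71 + f))
Z(-128, w) - B(1 + 1*(-2)) = (1136 + (-128)**2 + 87*(-128)) - (-96 + (1 + 1*(-2))) = (1136 + 16384 - 11136) - (-96 + (1 - 2)) = 6384 - (-96 - 1) = 6384 - 1*(-97) = 6384 + 97 = 6481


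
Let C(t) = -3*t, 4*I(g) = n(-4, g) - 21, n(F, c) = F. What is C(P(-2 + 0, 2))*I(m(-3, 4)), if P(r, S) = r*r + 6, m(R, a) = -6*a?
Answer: 375/2 ≈ 187.50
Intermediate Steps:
P(r, S) = 6 + r² (P(r, S) = r² + 6 = 6 + r²)
I(g) = -25/4 (I(g) = (-4 - 21)/4 = (¼)*(-25) = -25/4)
C(P(-2 + 0, 2))*I(m(-3, 4)) = -3*(6 + (-2 + 0)²)*(-25/4) = -3*(6 + (-2)²)*(-25/4) = -3*(6 + 4)*(-25/4) = -3*10*(-25/4) = -30*(-25/4) = 375/2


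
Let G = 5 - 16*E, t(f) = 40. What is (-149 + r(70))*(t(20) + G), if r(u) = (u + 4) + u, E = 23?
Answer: 1615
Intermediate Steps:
r(u) = 4 + 2*u (r(u) = (4 + u) + u = 4 + 2*u)
G = -363 (G = 5 - 16*23 = 5 - 368 = -363)
(-149 + r(70))*(t(20) + G) = (-149 + (4 + 2*70))*(40 - 363) = (-149 + (4 + 140))*(-323) = (-149 + 144)*(-323) = -5*(-323) = 1615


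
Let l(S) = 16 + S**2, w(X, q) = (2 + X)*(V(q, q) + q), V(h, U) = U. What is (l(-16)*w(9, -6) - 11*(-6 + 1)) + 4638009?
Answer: 4602160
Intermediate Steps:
w(X, q) = 2*q*(2 + X) (w(X, q) = (2 + X)*(q + q) = (2 + X)*(2*q) = 2*q*(2 + X))
(l(-16)*w(9, -6) - 11*(-6 + 1)) + 4638009 = ((16 + (-16)**2)*(2*(-6)*(2 + 9)) - 11*(-6 + 1)) + 4638009 = ((16 + 256)*(2*(-6)*11) - 11*(-5)) + 4638009 = (272*(-132) + 55) + 4638009 = (-35904 + 55) + 4638009 = -35849 + 4638009 = 4602160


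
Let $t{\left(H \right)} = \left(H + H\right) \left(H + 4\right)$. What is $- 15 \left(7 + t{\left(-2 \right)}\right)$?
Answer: $15$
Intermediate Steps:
$t{\left(H \right)} = 2 H \left(4 + H\right)$
$- 15 \left(7 + t{\left(-2 \right)}\right) = - 15 \left(7 + 2 \left(-2\right) \left(4 - 2\right)\right) = - 15 \left(7 + 2 \left(-2\right) 2\right) = - 15 \left(7 - 8\right) = \left(-15\right) \left(-1\right) = 15$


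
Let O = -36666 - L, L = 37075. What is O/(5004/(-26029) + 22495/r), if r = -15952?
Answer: 30618340408528/665346163 ≈ 46019.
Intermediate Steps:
O = -73741 (O = -36666 - 1*37075 = -36666 - 37075 = -73741)
O/(5004/(-26029) + 22495/r) = -73741/(5004/(-26029) + 22495/(-15952)) = -73741/(5004*(-1/26029) + 22495*(-1/15952)) = -73741/(-5004/26029 - 22495/15952) = -73741/(-665346163/415214608) = -73741*(-415214608/665346163) = 30618340408528/665346163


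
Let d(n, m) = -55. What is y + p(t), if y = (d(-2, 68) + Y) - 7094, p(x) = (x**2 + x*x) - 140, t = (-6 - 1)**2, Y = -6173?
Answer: -8660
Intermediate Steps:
t = 49 (t = (-7)**2 = 49)
p(x) = -140 + 2*x**2 (p(x) = (x**2 + x**2) - 140 = 2*x**2 - 140 = -140 + 2*x**2)
y = -13322 (y = (-55 - 6173) - 7094 = -6228 - 7094 = -13322)
y + p(t) = -13322 + (-140 + 2*49**2) = -13322 + (-140 + 2*2401) = -13322 + (-140 + 4802) = -13322 + 4662 = -8660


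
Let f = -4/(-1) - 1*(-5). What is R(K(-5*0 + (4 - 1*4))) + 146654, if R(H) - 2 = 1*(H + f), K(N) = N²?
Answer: 146665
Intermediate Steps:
f = 9 (f = -4*(-1) + 5 = 4 + 5 = 9)
R(H) = 11 + H (R(H) = 2 + 1*(H + 9) = 2 + 1*(9 + H) = 2 + (9 + H) = 11 + H)
R(K(-5*0 + (4 - 1*4))) + 146654 = (11 + (-5*0 + (4 - 1*4))²) + 146654 = (11 + (0 + (4 - 4))²) + 146654 = (11 + (0 + 0)²) + 146654 = (11 + 0²) + 146654 = (11 + 0) + 146654 = 11 + 146654 = 146665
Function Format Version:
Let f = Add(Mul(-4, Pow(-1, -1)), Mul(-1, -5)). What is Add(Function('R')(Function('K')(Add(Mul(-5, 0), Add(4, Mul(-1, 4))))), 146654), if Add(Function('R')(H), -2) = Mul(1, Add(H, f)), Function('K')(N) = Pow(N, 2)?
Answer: 146665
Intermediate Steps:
f = 9 (f = Add(Mul(-4, -1), 5) = Add(4, 5) = 9)
Function('R')(H) = Add(11, H) (Function('R')(H) = Add(2, Mul(1, Add(H, 9))) = Add(2, Mul(1, Add(9, H))) = Add(2, Add(9, H)) = Add(11, H))
Add(Function('R')(Function('K')(Add(Mul(-5, 0), Add(4, Mul(-1, 4))))), 146654) = Add(Add(11, Pow(Add(Mul(-5, 0), Add(4, Mul(-1, 4))), 2)), 146654) = Add(Add(11, Pow(Add(0, Add(4, -4)), 2)), 146654) = Add(Add(11, Pow(Add(0, 0), 2)), 146654) = Add(Add(11, Pow(0, 2)), 146654) = Add(Add(11, 0), 146654) = Add(11, 146654) = 146665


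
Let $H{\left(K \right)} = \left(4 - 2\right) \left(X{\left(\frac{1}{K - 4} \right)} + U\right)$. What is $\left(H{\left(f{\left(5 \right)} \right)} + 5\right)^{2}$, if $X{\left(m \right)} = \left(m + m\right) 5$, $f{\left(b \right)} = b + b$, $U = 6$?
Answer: $\frac{3721}{9} \approx 413.44$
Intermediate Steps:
$f{\left(b \right)} = 2 b$
$X{\left(m \right)} = 10 m$ ($X{\left(m \right)} = 2 m 5 = 10 m$)
$H{\left(K \right)} = 12 + \frac{20}{-4 + K}$ ($H{\left(K \right)} = \left(4 - 2\right) \left(\frac{10}{K - 4} + 6\right) = 2 \left(\frac{10}{-4 + K} + 6\right) = 2 \left(6 + \frac{10}{-4 + K}\right) = 12 + \frac{20}{-4 + K}$)
$\left(H{\left(f{\left(5 \right)} \right)} + 5\right)^{2} = \left(\frac{4 \left(-7 + 3 \cdot 2 \cdot 5\right)}{-4 + 2 \cdot 5} + 5\right)^{2} = \left(\frac{4 \left(-7 + 3 \cdot 10\right)}{-4 + 10} + 5\right)^{2} = \left(\frac{4 \left(-7 + 30\right)}{6} + 5\right)^{2} = \left(4 \cdot \frac{1}{6} \cdot 23 + 5\right)^{2} = \left(\frac{46}{3} + 5\right)^{2} = \left(\frac{61}{3}\right)^{2} = \frac{3721}{9}$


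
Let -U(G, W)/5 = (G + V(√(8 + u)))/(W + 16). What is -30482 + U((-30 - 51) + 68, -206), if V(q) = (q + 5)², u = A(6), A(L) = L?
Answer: -579145/19 + 5*√14/19 ≈ -30480.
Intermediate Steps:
u = 6
V(q) = (5 + q)²
U(G, W) = -5*(G + (5 + √14)²)/(16 + W) (U(G, W) = -5*(G + (5 + √(8 + 6))²)/(W + 16) = -5*(G + (5 + √14)²)/(16 + W))
-30482 + U((-30 - 51) + 68, -206) = -30482 + 5*(-39 - ((-30 - 51) + 68) - 10*√14)/(16 - 206) = -30482 + 5*(-39 - (-81 + 68) - 10*√14)/(-190) = -30482 + 5*(-1/190)*(-39 - 1*(-13) - 10*√14) = -30482 + 5*(-1/190)*(-39 + 13 - 10*√14) = -30482 + 5*(-1/190)*(-26 - 10*√14) = -30482 + (13/19 + 5*√14/19) = -579145/19 + 5*√14/19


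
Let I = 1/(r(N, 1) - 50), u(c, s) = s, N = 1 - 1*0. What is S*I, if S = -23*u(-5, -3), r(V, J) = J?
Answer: -69/49 ≈ -1.4082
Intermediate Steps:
N = 1 (N = 1 + 0 = 1)
S = 69 (S = -23*(-3) = 69)
I = -1/49 (I = 1/(1 - 50) = 1/(-49) = -1/49 ≈ -0.020408)
S*I = 69*(-1/49) = -69/49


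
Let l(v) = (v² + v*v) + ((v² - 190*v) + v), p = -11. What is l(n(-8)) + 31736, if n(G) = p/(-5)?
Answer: 783368/25 ≈ 31335.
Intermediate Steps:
n(G) = 11/5 (n(G) = -11/(-5) = -11*(-⅕) = 11/5)
l(v) = -189*v + 3*v² (l(v) = (v² + v²) + (v² - 189*v) = 2*v² + (v² - 189*v) = -189*v + 3*v²)
l(n(-8)) + 31736 = 3*(11/5)*(-63 + 11/5) + 31736 = 3*(11/5)*(-304/5) + 31736 = -10032/25 + 31736 = 783368/25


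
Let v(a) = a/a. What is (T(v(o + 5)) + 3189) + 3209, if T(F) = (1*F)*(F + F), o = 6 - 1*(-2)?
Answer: 6400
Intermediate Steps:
o = 8 (o = 6 + 2 = 8)
v(a) = 1
T(F) = 2*F² (T(F) = F*(2*F) = 2*F²)
(T(v(o + 5)) + 3189) + 3209 = (2*1² + 3189) + 3209 = (2*1 + 3189) + 3209 = (2 + 3189) + 3209 = 3191 + 3209 = 6400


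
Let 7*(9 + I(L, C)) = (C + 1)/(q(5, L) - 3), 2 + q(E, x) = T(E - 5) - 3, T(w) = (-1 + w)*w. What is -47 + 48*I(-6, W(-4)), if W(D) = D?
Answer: -3335/7 ≈ -476.43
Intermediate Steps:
T(w) = w*(-1 + w)
q(E, x) = -5 + (-6 + E)*(-5 + E) (q(E, x) = -2 + ((E - 5)*(-1 + (E - 5)) - 3) = -2 + ((-5 + E)*(-1 + (-5 + E)) - 3) = -2 + ((-5 + E)*(-6 + E) - 3) = -2 + ((-6 + E)*(-5 + E) - 3) = -2 + (-3 + (-6 + E)*(-5 + E)) = -5 + (-6 + E)*(-5 + E))
I(L, C) = -505/56 - C/56 (I(L, C) = -9 + ((C + 1)/((-5 + (-6 + 5)*(-5 + 5)) - 3))/7 = -9 + ((1 + C)/((-5 - 1*0) - 3))/7 = -9 + ((1 + C)/((-5 + 0) - 3))/7 = -9 + ((1 + C)/(-5 - 3))/7 = -9 + ((1 + C)/(-8))/7 = -9 + ((1 + C)*(-⅛))/7 = -9 + (-⅛ - C/8)/7 = -9 + (-1/56 - C/56) = -505/56 - C/56)
-47 + 48*I(-6, W(-4)) = -47 + 48*(-505/56 - 1/56*(-4)) = -47 + 48*(-505/56 + 1/14) = -47 + 48*(-501/56) = -47 - 3006/7 = -3335/7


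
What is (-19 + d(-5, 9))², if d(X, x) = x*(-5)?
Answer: 4096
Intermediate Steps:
d(X, x) = -5*x
(-19 + d(-5, 9))² = (-19 - 5*9)² = (-19 - 45)² = (-64)² = 4096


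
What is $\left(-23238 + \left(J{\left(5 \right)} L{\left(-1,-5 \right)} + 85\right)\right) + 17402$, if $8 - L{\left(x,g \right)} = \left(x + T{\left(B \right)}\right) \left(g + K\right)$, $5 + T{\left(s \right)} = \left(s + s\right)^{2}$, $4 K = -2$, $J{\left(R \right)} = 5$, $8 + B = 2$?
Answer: $-1916$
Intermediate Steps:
$B = -6$ ($B = -8 + 2 = -6$)
$K = - \frac{1}{2}$ ($K = \frac{1}{4} \left(-2\right) = - \frac{1}{2} \approx -0.5$)
$T{\left(s \right)} = -5 + 4 s^{2}$ ($T{\left(s \right)} = -5 + \left(s + s\right)^{2} = -5 + \left(2 s\right)^{2} = -5 + 4 s^{2}$)
$L{\left(x,g \right)} = 8 - \left(139 + x\right) \left(- \frac{1}{2} + g\right)$ ($L{\left(x,g \right)} = 8 - \left(x - \left(5 - 4 \left(-6\right)^{2}\right)\right) \left(g - \frac{1}{2}\right) = 8 - \left(x + \left(-5 + 4 \cdot 36\right)\right) \left(- \frac{1}{2} + g\right) = 8 - \left(x + \left(-5 + 144\right)\right) \left(- \frac{1}{2} + g\right) = 8 - \left(x + 139\right) \left(- \frac{1}{2} + g\right) = 8 - \left(139 + x\right) \left(- \frac{1}{2} + g\right)$)
$\left(-23238 + \left(J{\left(5 \right)} L{\left(-1,-5 \right)} + 85\right)\right) + 17402 = \left(-23238 + \left(5 \left(\frac{155}{2} + \frac{1}{2} \left(-1\right) - -695 - \left(-5\right) \left(-1\right)\right) + 85\right)\right) + 17402 = \left(-23238 + \left(5 \left(\frac{155}{2} - \frac{1}{2} + 695 - 5\right) + 85\right)\right) + 17402 = \left(-23238 + \left(5 \cdot 767 + 85\right)\right) + 17402 = \left(-23238 + \left(3835 + 85\right)\right) + 17402 = \left(-23238 + 3920\right) + 17402 = -19318 + 17402 = -1916$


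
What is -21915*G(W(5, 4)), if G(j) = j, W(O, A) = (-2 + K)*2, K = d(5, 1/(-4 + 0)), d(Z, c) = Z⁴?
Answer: -27306090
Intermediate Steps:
K = 625 (K = 5⁴ = 625)
W(O, A) = 1246 (W(O, A) = (-2 + 625)*2 = 623*2 = 1246)
-21915*G(W(5, 4)) = -21915*1246 = -27306090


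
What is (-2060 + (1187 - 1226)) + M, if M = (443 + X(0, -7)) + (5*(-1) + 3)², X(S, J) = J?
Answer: -1659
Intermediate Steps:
M = 440 (M = (443 - 7) + (5*(-1) + 3)² = 436 + (-5 + 3)² = 436 + (-2)² = 436 + 4 = 440)
(-2060 + (1187 - 1226)) + M = (-2060 + (1187 - 1226)) + 440 = (-2060 - 39) + 440 = -2099 + 440 = -1659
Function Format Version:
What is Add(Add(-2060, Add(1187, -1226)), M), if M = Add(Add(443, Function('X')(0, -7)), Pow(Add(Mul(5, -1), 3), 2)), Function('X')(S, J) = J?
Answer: -1659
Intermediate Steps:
M = 440 (M = Add(Add(443, -7), Pow(Add(Mul(5, -1), 3), 2)) = Add(436, Pow(Add(-5, 3), 2)) = Add(436, Pow(-2, 2)) = Add(436, 4) = 440)
Add(Add(-2060, Add(1187, -1226)), M) = Add(Add(-2060, Add(1187, -1226)), 440) = Add(Add(-2060, -39), 440) = Add(-2099, 440) = -1659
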